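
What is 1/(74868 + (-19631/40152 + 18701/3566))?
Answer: 71591016/5360216625091 ≈ 1.3356e-5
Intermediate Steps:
1/(74868 + (-19631/40152 + 18701/3566)) = 1/(74868 + 340439203/71591016) = 1/(5360216625091/71591016) = 71591016/5360216625091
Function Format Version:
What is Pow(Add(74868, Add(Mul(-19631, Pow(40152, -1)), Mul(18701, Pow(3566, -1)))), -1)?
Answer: Rational(71591016, 5360216625091) ≈ 1.3356e-5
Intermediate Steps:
Pow(Add(74868, Add(Mul(-19631, Pow(40152, -1)), Mul(18701, Pow(3566, -1)))), -1) = Pow(Add(74868, Add(Mul(-19631, Rational(1, 40152)), Mul(18701, Rational(1, 3566)))), -1) = Pow(Add(74868, Add(Rational(-19631, 40152), Rational(18701, 3566))), -1) = Pow(Add(74868, Rational(340439203, 71591016)), -1) = Pow(Rational(5360216625091, 71591016), -1) = Rational(71591016, 5360216625091)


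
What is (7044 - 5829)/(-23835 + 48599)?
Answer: 1215/24764 ≈ 0.049063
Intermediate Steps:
(7044 - 5829)/(-23835 + 48599) = 1215/24764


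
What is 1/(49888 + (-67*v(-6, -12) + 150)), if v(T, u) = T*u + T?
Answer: 1/45616 ≈ 2.1922e-5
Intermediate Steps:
v(T, u) = T + T*u
1/(49888 + (-67*v(-6, -12) + 150)) = 1/(49888 + (-(-402)*(1 - 12) + 150)) = 1/(49888 + (-(-402)*(-11) + 150)) = 1/(49888 + (-67*66 + 150)) = 1/(49888 + (-4422 + 150)) = 1/(49888 - 4272) = 1/45616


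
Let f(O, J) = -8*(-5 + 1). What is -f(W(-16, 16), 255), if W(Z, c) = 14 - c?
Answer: -32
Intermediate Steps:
f(O, J) = 32 (f(O, J) = -8*(-4) = 32)
-f(W(-16, 16), 255) = -1*32 = -32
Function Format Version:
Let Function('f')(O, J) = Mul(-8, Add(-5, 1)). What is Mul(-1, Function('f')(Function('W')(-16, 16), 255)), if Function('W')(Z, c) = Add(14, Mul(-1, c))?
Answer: -32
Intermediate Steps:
Function('f')(O, J) = 32 (Function('f')(O, J) = Mul(-8, -4) = 32)
Mul(-1, Function('f')(Function('W')(-16, 16), 255)) = Mul(-1, 32) = -32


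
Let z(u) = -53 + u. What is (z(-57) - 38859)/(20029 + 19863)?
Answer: -38969/39892 ≈ -0.97686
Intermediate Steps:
(z(-57) - 38859)/(20029 + 19863) = ((-53 - 57) - 38859)/(20029 + 19863) = (-110 - 38859)/39892 = -38969*1/39892 = -38969/39892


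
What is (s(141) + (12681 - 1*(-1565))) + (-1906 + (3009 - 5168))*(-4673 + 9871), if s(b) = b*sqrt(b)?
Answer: -21115624 + 141*sqrt(141) ≈ -2.1114e+7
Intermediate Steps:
s(b) = b**(3/2)
(s(141) + (12681 - 1*(-1565))) + (-1906 + (3009 - 5168))*(-4673 + 9871) = (141**(3/2) + (12681 - 1*(-1565))) + (-1906 + (3009 - 5168))*(-4673 + 9871) = (141*sqrt(141) + (12681 + 1565)) + (-1906 - 2159)*5198 = (141*sqrt(141) + 14246) - 4065*5198 = (14246 + 141*sqrt(141)) - 21129870 = -21115624 + 141*sqrt(141)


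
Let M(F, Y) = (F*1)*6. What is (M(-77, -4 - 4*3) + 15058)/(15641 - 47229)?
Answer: -3649/7897 ≈ -0.46207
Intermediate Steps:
M(F, Y) = 6*F (M(F, Y) = F*6 = 6*F)
(M(-77, -4 - 4*3) + 15058)/(15641 - 47229) = (6*(-77) + 15058)/(15641 - 47229) = (-462 + 15058)/(-31588) = 14596*(-1/31588) = -3649/7897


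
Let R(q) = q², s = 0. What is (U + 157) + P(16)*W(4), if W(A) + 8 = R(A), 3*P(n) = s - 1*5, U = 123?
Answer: 800/3 ≈ 266.67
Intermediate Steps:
P(n) = -5/3 (P(n) = (0 - 1*5)/3 = (0 - 5)/3 = (⅓)*(-5) = -5/3)
W(A) = -8 + A²
(U + 157) + P(16)*W(4) = (123 + 157) - 5*(-8 + 4²)/3 = 280 - 5*(-8 + 16)/3 = 280 - 5/3*8 = 280 - 40/3 = 800/3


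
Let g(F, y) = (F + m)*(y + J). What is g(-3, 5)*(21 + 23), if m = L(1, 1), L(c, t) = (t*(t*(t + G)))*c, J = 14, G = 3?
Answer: 836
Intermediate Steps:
L(c, t) = c*t**2*(3 + t) (L(c, t) = (t*(t*(t + 3)))*c = (t*(t*(3 + t)))*c = (t**2*(3 + t))*c = c*t**2*(3 + t))
m = 4 (m = 1*1**2*(3 + 1) = 1*1*4 = 4)
g(F, y) = (4 + F)*(14 + y) (g(F, y) = (F + 4)*(y + 14) = (4 + F)*(14 + y))
g(-3, 5)*(21 + 23) = (56 + 4*5 + 14*(-3) - 3*5)*(21 + 23) = (56 + 20 - 42 - 15)*44 = 19*44 = 836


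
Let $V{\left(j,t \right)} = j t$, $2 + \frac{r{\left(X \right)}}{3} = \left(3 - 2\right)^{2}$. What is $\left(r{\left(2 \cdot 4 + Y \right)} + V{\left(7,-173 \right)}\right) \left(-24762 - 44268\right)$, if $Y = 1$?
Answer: $83802420$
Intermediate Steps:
$r{\left(X \right)} = -3$ ($r{\left(X \right)} = -6 + 3 \left(3 - 2\right)^{2} = -6 + 3 \cdot 1^{2} = -6 + 3 \cdot 1 = -6 + 3 = -3$)
$\left(r{\left(2 \cdot 4 + Y \right)} + V{\left(7,-173 \right)}\right) \left(-24762 - 44268\right) = \left(-3 + 7 \left(-173\right)\right) \left(-24762 - 44268\right) = \left(-3 - 1211\right) \left(-69030\right) = \left(-1214\right) \left(-69030\right) = 83802420$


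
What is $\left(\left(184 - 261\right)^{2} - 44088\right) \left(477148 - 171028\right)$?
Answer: $-11681233080$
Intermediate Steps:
$\left(\left(184 - 261\right)^{2} - 44088\right) \left(477148 - 171028\right) = \left(\left(-77\right)^{2} - 44088\right) \left(477148 - 171028\right) = \left(5929 - 44088\right) 306120 = \left(-38159\right) 306120 = -11681233080$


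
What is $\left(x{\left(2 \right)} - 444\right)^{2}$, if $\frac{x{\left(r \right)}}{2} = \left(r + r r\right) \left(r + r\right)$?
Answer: $156816$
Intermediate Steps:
$x{\left(r \right)} = 4 r \left(r + r^{2}\right)$ ($x{\left(r \right)} = 2 \left(r + r r\right) \left(r + r\right) = 2 \left(r + r^{2}\right) 2 r = 2 \cdot 2 r \left(r + r^{2}\right) = 4 r \left(r + r^{2}\right)$)
$\left(x{\left(2 \right)} - 444\right)^{2} = \left(4 \cdot 2^{2} \left(1 + 2\right) - 444\right)^{2} = \left(4 \cdot 4 \cdot 3 - 444\right)^{2} = \left(48 - 444\right)^{2} = \left(-396\right)^{2} = 156816$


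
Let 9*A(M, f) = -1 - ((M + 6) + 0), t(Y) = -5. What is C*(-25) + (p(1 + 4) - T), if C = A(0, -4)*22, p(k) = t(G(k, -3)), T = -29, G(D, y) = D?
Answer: 4066/9 ≈ 451.78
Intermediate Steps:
p(k) = -5
A(M, f) = -7/9 - M/9 (A(M, f) = (-1 - ((M + 6) + 0))/9 = (-1 - ((6 + M) + 0))/9 = (-1 - (6 + M))/9 = (-1 + (-6 - M))/9 = (-7 - M)/9 = -7/9 - M/9)
C = -154/9 (C = (-7/9 - 1/9*0)*22 = (-7/9 + 0)*22 = -7/9*22 = -154/9 ≈ -17.111)
C*(-25) + (p(1 + 4) - T) = -154/9*(-25) + (-5 - 1*(-29)) = 3850/9 + (-5 + 29) = 3850/9 + 24 = 4066/9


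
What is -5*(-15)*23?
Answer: 1725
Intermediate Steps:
-5*(-15)*23 = 75*23 = 1725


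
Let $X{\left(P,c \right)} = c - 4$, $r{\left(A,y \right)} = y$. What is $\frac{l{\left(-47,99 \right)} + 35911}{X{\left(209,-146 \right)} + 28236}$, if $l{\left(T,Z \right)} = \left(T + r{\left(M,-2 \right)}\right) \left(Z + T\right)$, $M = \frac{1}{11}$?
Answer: $\frac{11121}{9362} \approx 1.1879$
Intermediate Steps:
$M = \frac{1}{11} \approx 0.090909$
$l{\left(T,Z \right)} = \left(-2 + T\right) \left(T + Z\right)$ ($l{\left(T,Z \right)} = \left(T - 2\right) \left(Z + T\right) = \left(-2 + T\right) \left(T + Z\right)$)
$X{\left(P,c \right)} = -4 + c$ ($X{\left(P,c \right)} = c - 4 = -4 + c$)
$\frac{l{\left(-47,99 \right)} + 35911}{X{\left(209,-146 \right)} + 28236} = \frac{\left(\left(-47\right)^{2} - -94 - 198 - 4653\right) + 35911}{\left(-4 - 146\right) + 28236} = \frac{\left(2209 + 94 - 198 - 4653\right) + 35911}{-150 + 28236} = \frac{-2548 + 35911}{28086} = 33363 \cdot \frac{1}{28086} = \frac{11121}{9362}$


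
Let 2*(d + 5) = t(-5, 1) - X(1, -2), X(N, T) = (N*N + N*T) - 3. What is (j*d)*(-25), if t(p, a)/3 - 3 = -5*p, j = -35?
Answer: 34125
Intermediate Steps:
t(p, a) = 9 - 15*p (t(p, a) = 9 + 3*(-5*p) = 9 - 15*p)
X(N, T) = -3 + N² + N*T (X(N, T) = (N² + N*T) - 3 = -3 + N² + N*T)
d = 39 (d = -5 + ((9 - 15*(-5)) - (-3 + 1² + 1*(-2)))/2 = -5 + ((9 + 75) - (-3 + 1 - 2))/2 = -5 + (84 - 1*(-4))/2 = -5 + (84 + 4)/2 = -5 + (½)*88 = -5 + 44 = 39)
(j*d)*(-25) = -35*39*(-25) = -1365*(-25) = 34125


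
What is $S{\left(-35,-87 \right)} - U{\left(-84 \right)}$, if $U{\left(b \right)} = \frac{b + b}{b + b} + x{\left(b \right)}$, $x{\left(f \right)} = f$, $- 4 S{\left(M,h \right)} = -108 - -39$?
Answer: $\frac{401}{4} \approx 100.25$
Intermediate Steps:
$S{\left(M,h \right)} = \frac{69}{4}$ ($S{\left(M,h \right)} = - \frac{-108 - -39}{4} = - \frac{-108 + 39}{4} = \left(- \frac{1}{4}\right) \left(-69\right) = \frac{69}{4}$)
$U{\left(b \right)} = 1 + b$ ($U{\left(b \right)} = \frac{b + b}{b + b} + b = \frac{2 b}{2 b} + b = 2 b \frac{1}{2 b} + b = 1 + b$)
$S{\left(-35,-87 \right)} - U{\left(-84 \right)} = \frac{69}{4} - \left(1 - 84\right) = \frac{69}{4} - -83 = \frac{69}{4} + 83 = \frac{401}{4}$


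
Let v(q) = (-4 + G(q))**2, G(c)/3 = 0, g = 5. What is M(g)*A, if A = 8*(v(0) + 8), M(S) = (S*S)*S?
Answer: 24000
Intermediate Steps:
G(c) = 0 (G(c) = 3*0 = 0)
v(q) = 16 (v(q) = (-4 + 0)**2 = (-4)**2 = 16)
M(S) = S**3 (M(S) = S**2*S = S**3)
A = 192 (A = 8*(16 + 8) = 8*24 = 192)
M(g)*A = 5**3*192 = 125*192 = 24000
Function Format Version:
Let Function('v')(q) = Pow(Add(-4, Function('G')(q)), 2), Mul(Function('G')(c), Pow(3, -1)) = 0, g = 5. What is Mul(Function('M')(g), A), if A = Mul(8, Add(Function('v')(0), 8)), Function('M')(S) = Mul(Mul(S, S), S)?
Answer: 24000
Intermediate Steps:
Function('G')(c) = 0 (Function('G')(c) = Mul(3, 0) = 0)
Function('v')(q) = 16 (Function('v')(q) = Pow(Add(-4, 0), 2) = Pow(-4, 2) = 16)
Function('M')(S) = Pow(S, 3) (Function('M')(S) = Mul(Pow(S, 2), S) = Pow(S, 3))
A = 192 (A = Mul(8, Add(16, 8)) = Mul(8, 24) = 192)
Mul(Function('M')(g), A) = Mul(Pow(5, 3), 192) = Mul(125, 192) = 24000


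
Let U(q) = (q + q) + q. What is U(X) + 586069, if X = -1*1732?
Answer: 580873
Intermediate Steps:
X = -1732
U(q) = 3*q (U(q) = 2*q + q = 3*q)
U(X) + 586069 = 3*(-1732) + 586069 = -5196 + 586069 = 580873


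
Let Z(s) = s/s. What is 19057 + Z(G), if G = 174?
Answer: 19058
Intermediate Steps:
Z(s) = 1
19057 + Z(G) = 19057 + 1 = 19058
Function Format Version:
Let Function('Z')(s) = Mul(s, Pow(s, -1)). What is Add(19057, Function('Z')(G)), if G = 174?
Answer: 19058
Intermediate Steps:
Function('Z')(s) = 1
Add(19057, Function('Z')(G)) = Add(19057, 1) = 19058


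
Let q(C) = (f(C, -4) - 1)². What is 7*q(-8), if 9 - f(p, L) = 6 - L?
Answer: 28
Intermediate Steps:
f(p, L) = 3 + L (f(p, L) = 9 - (6 - L) = 9 + (-6 + L) = 3 + L)
q(C) = 4 (q(C) = ((3 - 4) - 1)² = (-1 - 1)² = (-2)² = 4)
7*q(-8) = 7*4 = 28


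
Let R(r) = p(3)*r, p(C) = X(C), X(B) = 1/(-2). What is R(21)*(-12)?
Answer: 126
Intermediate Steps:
X(B) = -½
p(C) = -½
R(r) = -r/2
R(21)*(-12) = -½*21*(-12) = -21/2*(-12) = 126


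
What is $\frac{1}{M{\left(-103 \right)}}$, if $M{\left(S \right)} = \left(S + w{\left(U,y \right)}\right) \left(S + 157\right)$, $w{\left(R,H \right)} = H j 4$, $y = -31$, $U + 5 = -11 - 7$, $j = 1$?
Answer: $- \frac{1}{12258} \approx -8.1579 \cdot 10^{-5}$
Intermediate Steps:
$U = -23$ ($U = -5 - 18 = -23$)
$w{\left(R,H \right)} = 4 H$ ($w{\left(R,H \right)} = H 1 \cdot 4 = H 4 = 4 H$)
$M{\left(S \right)} = \left(-124 + S\right) \left(157 + S\right)$ ($M{\left(S \right)} = \left(S + 4 \left(-31\right)\right) \left(S + 157\right) = \left(S - 124\right) \left(157 + S\right) = \left(-124 + S\right) \left(157 + S\right)$)
$\frac{1}{M{\left(-103 \right)}} = \frac{1}{-19468 + \left(-103\right)^{2} + 33 \left(-103\right)} = \frac{1}{-19468 + 10609 - 3399} = \frac{1}{-12258} = - \frac{1}{12258}$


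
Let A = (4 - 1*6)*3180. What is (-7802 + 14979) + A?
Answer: 817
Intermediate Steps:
A = -6360 (A = (4 - 6)*3180 = -2*3180 = -6360)
(-7802 + 14979) + A = (-7802 + 14979) - 6360 = 7177 - 6360 = 817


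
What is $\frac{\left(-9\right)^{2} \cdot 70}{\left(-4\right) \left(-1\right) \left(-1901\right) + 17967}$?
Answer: $\frac{5670}{10363} \approx 0.54714$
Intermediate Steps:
$\frac{\left(-9\right)^{2} \cdot 70}{\left(-4\right) \left(-1\right) \left(-1901\right) + 17967} = \frac{81 \cdot 70}{4 \left(-1901\right) + 17967} = \frac{5670}{-7604 + 17967} = \frac{5670}{10363}$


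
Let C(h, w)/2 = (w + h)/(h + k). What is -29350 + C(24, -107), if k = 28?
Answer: -763183/26 ≈ -29353.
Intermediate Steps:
C(h, w) = 2*(h + w)/(28 + h) (C(h, w) = 2*((w + h)/(h + 28)) = 2*((h + w)/(28 + h)) = 2*(h + w)/(28 + h))
-29350 + C(24, -107) = -29350 + 2*(24 - 107)/(28 + 24) = -29350 + 2*(-83)/52 = -29350 + 2*(1/52)*(-83) = -29350 - 83/26 = -763183/26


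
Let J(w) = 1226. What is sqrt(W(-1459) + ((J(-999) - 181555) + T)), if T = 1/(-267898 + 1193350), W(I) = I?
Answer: 5*I*sqrt(172993784182989)/154242 ≈ 426.37*I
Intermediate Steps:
T = 1/925452 ≈ 1.0806e-6
sqrt(W(-1459) + ((J(-999) - 181555) + T)) = sqrt(-1459 + ((1226 - 181555) + 1/925452)) = sqrt(-1459 + (-180329 + 1/925452)) = sqrt(-1459 - 166885833707/925452) = sqrt(-168236068175/925452) = 5*I*sqrt(172993784182989)/154242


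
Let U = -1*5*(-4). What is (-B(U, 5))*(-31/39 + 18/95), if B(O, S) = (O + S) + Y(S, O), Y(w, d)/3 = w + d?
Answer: 44860/741 ≈ 60.540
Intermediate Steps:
U = 20 (U = -5*(-4) = 20)
Y(w, d) = 3*d + 3*w (Y(w, d) = 3*(w + d) = 3*(d + w) = 3*d + 3*w)
B(O, S) = 4*O + 4*S (B(O, S) = (O + S) + (3*O + 3*S) = 4*O + 4*S)
(-B(U, 5))*(-31/39 + 18/95) = (-(4*20 + 4*5))*(-31/39 + 18/95) = (-(80 + 20))*(-31*1/39 + 18*(1/95)) = (-1*100)*(-31/39 + 18/95) = -100*(-2243/3705) = 44860/741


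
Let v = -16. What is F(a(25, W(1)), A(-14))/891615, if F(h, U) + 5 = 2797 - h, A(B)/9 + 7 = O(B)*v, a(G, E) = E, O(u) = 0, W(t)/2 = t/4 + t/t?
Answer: 5579/1783230 ≈ 0.0031286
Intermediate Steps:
W(t) = 2 + t/2 (W(t) = 2*(t/4 + t/t) = 2*(t*(1/4) + 1) = 2*(t/4 + 1) = 2*(1 + t/4) = 2 + t/2)
A(B) = -63 (A(B) = -63 + 9*(0*(-16)) = -63 + 9*0 = -63 + 0 = -63)
F(h, U) = 2792 - h (F(h, U) = -5 + (2797 - h) = 2792 - h)
F(a(25, W(1)), A(-14))/891615 = (2792 - (2 + (1/2)*1))/891615 = (2792 - (2 + 1/2))*(1/891615) = (2792 - 1*5/2)*(1/891615) = (2792 - 5/2)*(1/891615) = (5579/2)*(1/891615) = 5579/1783230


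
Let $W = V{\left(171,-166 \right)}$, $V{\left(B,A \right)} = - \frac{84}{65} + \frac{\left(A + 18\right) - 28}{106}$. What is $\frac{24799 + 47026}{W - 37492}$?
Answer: $- \frac{247437125}{129170112} \approx -1.9156$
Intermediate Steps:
$V{\left(B,A \right)} = - \frac{4777}{3445} + \frac{A}{106}$ ($V{\left(B,A \right)} = \left(-84\right) \frac{1}{65} + \left(\left(18 + A\right) - 28\right) \frac{1}{106} = - \frac{84}{65} + \left(-10 + A\right) \frac{1}{106} = - \frac{84}{65} + \left(- \frac{5}{53} + \frac{A}{106}\right) = - \frac{4777}{3445} + \frac{A}{106}$)
$W = - \frac{10172}{3445}$ ($W = - \frac{4777}{3445} + \frac{1}{106} \left(-166\right) = - \frac{4777}{3445} - \frac{83}{53} = - \frac{10172}{3445} \approx -2.9527$)
$\frac{24799 + 47026}{W - 37492} = \frac{24799 + 47026}{- \frac{10172}{3445} - 37492} = \frac{71825}{- \frac{129170112}{3445}} = 71825 \left(- \frac{3445}{129170112}\right) = - \frac{247437125}{129170112}$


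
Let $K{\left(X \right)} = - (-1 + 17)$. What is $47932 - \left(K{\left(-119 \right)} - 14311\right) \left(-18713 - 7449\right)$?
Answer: $-374775042$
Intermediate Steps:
$K{\left(X \right)} = -16$ ($K{\left(X \right)} = \left(-1\right) 16 = -16$)
$47932 - \left(K{\left(-119 \right)} - 14311\right) \left(-18713 - 7449\right) = 47932 - \left(-16 - 14311\right) \left(-18713 - 7449\right) = 47932 - \left(-14327\right) \left(-26162\right) = 47932 - 374822974 = -374775042$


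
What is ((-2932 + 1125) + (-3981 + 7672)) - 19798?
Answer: -17914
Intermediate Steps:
((-2932 + 1125) + (-3981 + 7672)) - 19798 = (-1807 + 3691) - 19798 = 1884 - 19798 = -17914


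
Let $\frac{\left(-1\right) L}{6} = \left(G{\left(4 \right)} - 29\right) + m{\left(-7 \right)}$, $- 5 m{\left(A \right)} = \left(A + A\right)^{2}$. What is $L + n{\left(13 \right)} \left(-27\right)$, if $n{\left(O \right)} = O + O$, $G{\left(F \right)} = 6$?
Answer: $- \frac{1644}{5} \approx -328.8$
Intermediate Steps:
$m{\left(A \right)} = - \frac{4 A^{2}}{5}$ ($m{\left(A \right)} = - \frac{\left(A + A\right)^{2}}{5} = - \frac{\left(2 A\right)^{2}}{5} = - \frac{4 A^{2}}{5}$)
$n{\left(O \right)} = 2 O$
$L = \frac{1866}{5}$ ($L = - 6 \left(\left(6 - 29\right) - \frac{4 \left(-7\right)^{2}}{5}\right) = - 6 \left(-23 - \frac{196}{5}\right) = \left(-6\right) \left(- \frac{311}{5}\right) = \frac{1866}{5} \approx 373.2$)
$L + n{\left(13 \right)} \left(-27\right) = \frac{1866}{5} + 2 \cdot 13 \left(-27\right) = \frac{1866}{5} + 26 \left(-27\right) = \frac{1866}{5} - 702 = - \frac{1644}{5}$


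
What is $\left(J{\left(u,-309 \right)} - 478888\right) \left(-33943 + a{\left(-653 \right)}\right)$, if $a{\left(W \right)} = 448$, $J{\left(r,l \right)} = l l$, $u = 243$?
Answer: $12842217465$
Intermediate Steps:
$J{\left(r,l \right)} = l^{2}$
$\left(J{\left(u,-309 \right)} - 478888\right) \left(-33943 + a{\left(-653 \right)}\right) = \left(\left(-309\right)^{2} - 478888\right) \left(-33943 + 448\right) = \left(95481 - 478888\right) \left(-33495\right) = \left(-383407\right) \left(-33495\right) = 12842217465$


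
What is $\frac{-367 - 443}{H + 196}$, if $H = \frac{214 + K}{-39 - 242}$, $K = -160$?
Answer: $- \frac{113805}{27511} \approx -4.1367$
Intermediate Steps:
$H = - \frac{54}{281}$ ($H = \frac{214 - 160}{-39 - 242} = \frac{54}{-281} = 54 \left(- \frac{1}{281}\right) = - \frac{54}{281} \approx -0.19217$)
$\frac{-367 - 443}{H + 196} = \frac{-367 - 443}{- \frac{54}{281} + 196} = - \frac{810}{\frac{55022}{281}} = \left(-810\right) \frac{281}{55022} = - \frac{113805}{27511}$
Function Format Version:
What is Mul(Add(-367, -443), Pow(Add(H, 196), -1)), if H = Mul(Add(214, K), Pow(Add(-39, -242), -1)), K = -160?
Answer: Rational(-113805, 27511) ≈ -4.1367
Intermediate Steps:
H = Rational(-54, 281) (H = Mul(Add(214, -160), Pow(Add(-39, -242), -1)) = Mul(54, Pow(-281, -1)) = Mul(54, Rational(-1, 281)) = Rational(-54, 281) ≈ -0.19217)
Mul(Add(-367, -443), Pow(Add(H, 196), -1)) = Mul(Add(-367, -443), Pow(Add(Rational(-54, 281), 196), -1)) = Mul(-810, Pow(Rational(55022, 281), -1)) = Mul(-810, Rational(281, 55022)) = Rational(-113805, 27511)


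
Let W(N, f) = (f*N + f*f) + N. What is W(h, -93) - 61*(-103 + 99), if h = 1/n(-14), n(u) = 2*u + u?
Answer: 186799/21 ≈ 8895.2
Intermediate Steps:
n(u) = 3*u
h = -1/42 (h = 1/(3*(-14)) = 1/(-42) = -1/42 ≈ -0.023810)
W(N, f) = N + f² + N*f (W(N, f) = (N*f + f²) + N = (f² + N*f) + N = N + f² + N*f)
W(h, -93) - 61*(-103 + 99) = (-1/42 + (-93)² - 1/42*(-93)) - 61*(-103 + 99) = (-1/42 + 8649 + 31/14) - 61*(-4) = 181675/21 + 244 = 186799/21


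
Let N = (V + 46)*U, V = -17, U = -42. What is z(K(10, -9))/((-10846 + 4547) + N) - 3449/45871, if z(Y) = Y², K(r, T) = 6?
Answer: -27577489/344812307 ≈ -0.079978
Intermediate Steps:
N = -1218 (N = (-17 + 46)*(-42) = 29*(-42) = -1218)
z(K(10, -9))/((-10846 + 4547) + N) - 3449/45871 = 6²/((-10846 + 4547) - 1218) - 3449/45871 = 36/(-6299 - 1218) - 3449*1/45871 = 36/(-7517) - 3449/45871 = 36*(-1/7517) - 3449/45871 = -36/7517 - 3449/45871 = -27577489/344812307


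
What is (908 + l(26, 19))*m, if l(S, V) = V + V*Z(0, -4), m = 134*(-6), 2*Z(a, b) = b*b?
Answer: -867516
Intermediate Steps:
Z(a, b) = b²/2 (Z(a, b) = (b*b)/2 = b²/2)
m = -804
l(S, V) = 9*V (l(S, V) = V + V*((½)*(-4)²) = V + V*((½)*16) = V + V*8 = V + 8*V = 9*V)
(908 + l(26, 19))*m = (908 + 9*19)*(-804) = (908 + 171)*(-804) = 1079*(-804) = -867516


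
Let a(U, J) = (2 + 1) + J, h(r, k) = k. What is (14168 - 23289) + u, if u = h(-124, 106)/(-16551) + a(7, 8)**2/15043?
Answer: -2270916008740/248976693 ≈ -9121.0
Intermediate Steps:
a(U, J) = 3 + J
u = 408113/248976693 (u = 106/(-16551) + (3 + 8)**2/15043 = 106*(-1/16551) + 11**2*(1/15043) = -106/16551 + 121*(1/15043) = -106/16551 + 121/15043 = 408113/248976693 ≈ 0.0016392)
(14168 - 23289) + u = (14168 - 23289) + 408113/248976693 = -9121 + 408113/248976693 = -2270916008740/248976693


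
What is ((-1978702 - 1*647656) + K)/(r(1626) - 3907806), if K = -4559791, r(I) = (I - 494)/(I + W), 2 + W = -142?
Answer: 5324936409/2895683680 ≈ 1.8389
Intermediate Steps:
W = -144 (W = -2 - 142 = -144)
r(I) = (-494 + I)/(-144 + I) (r(I) = (I - 494)/(I - 144) = (-494 + I)/(-144 + I))
((-1978702 - 1*647656) + K)/(r(1626) - 3907806) = ((-1978702 - 1*647656) - 4559791)/((-494 + 1626)/(-144 + 1626) - 3907806) = ((-1978702 - 647656) - 4559791)/(1132/1482 - 3907806) = (-2626358 - 4559791)/((1/1482)*1132 - 3907806) = -7186149/(566/741 - 3907806) = -7186149/(-2895683680/741) = -7186149*(-741/2895683680) = 5324936409/2895683680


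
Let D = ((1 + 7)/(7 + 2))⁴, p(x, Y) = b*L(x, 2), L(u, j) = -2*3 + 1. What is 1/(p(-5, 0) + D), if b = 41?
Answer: -6561/1340909 ≈ -0.0048930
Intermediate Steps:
L(u, j) = -5 (L(u, j) = -6 + 1 = -5)
p(x, Y) = -205 (p(x, Y) = 41*(-5) = -205)
D = 4096/6561 (D = (8/9)⁴ = 4096/6561 ≈ 0.62430)
1/(p(-5, 0) + D) = 1/(-205 + 4096/6561) = 1/(-1340909/6561) = -6561/1340909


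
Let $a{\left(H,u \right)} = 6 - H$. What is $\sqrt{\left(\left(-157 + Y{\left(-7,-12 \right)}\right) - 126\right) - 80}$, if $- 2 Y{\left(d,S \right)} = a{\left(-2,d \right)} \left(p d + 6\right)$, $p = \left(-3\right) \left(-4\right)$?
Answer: $i \sqrt{51} \approx 7.1414 i$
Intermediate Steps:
$p = 12$
$Y{\left(d,S \right)} = -24 - 48 d$ ($Y{\left(d,S \right)} = - \frac{\left(6 - -2\right) \left(12 d + 6\right)}{2} = - \frac{\left(6 + 2\right) \left(6 + 12 d\right)}{2} = - \frac{8 \left(6 + 12 d\right)}{2} = - \frac{48 + 96 d}{2} = -24 - 48 d$)
$\sqrt{\left(\left(-157 + Y{\left(-7,-12 \right)}\right) - 126\right) - 80} = \sqrt{\left(\left(-157 - -312\right) - 126\right) - 80} = \sqrt{\left(\left(-157 + \left(-24 + 336\right)\right) - 126\right) - 80} = \sqrt{\left(\left(-157 + 312\right) - 126\right) - 80} = \sqrt{\left(155 - 126\right) - 80} = \sqrt{29 - 80} = \sqrt{-51} = i \sqrt{51}$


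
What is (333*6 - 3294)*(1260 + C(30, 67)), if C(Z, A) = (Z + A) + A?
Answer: -1845504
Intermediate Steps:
C(Z, A) = Z + 2*A (C(Z, A) = (A + Z) + A = Z + 2*A)
(333*6 - 3294)*(1260 + C(30, 67)) = (333*6 - 3294)*(1260 + (30 + 2*67)) = (1998 - 3294)*(1260 + (30 + 134)) = -1296*(1260 + 164) = -1296*1424 = -1845504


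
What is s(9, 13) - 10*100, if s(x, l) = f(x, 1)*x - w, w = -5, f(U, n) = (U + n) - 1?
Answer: -914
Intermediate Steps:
f(U, n) = -1 + U + n
s(x, l) = 5 + x² (s(x, l) = (-1 + x + 1)*x - 1*(-5) = x*x + 5 = x² + 5 = 5 + x²)
s(9, 13) - 10*100 = (5 + 9²) - 10*100 = (5 + 81) - 1000 = 86 - 1000 = -914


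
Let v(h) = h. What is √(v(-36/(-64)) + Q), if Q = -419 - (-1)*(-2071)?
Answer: I*√39831/4 ≈ 49.894*I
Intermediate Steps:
Q = -2490 (Q = -419 - 1*2071 = -419 - 2071 = -2490)
√(v(-36/(-64)) + Q) = √(-36/(-64) - 2490) = √(-36*(-1/64) - 2490) = √(9/16 - 2490) = √(-39831/16) = I*√39831/4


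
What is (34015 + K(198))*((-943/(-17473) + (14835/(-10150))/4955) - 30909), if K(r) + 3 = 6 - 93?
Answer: -7371760578783957287/7030191658 ≈ -1.0486e+9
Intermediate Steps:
K(r) = -90 (K(r) = -3 + (6 - 93) = -3 - 87 = -90)
(34015 + K(198))*((-943/(-17473) + (14835/(-10150))/4955) - 30909) = (34015 - 90)*((-943/(-17473) + (14835/(-10150))/4955) - 30909) = 33925*((-943*(-1/17473) + (14835*(-1/10150))*(1/4955)) - 30909) = 33925*((943/17473 - 2967/2030*1/4955) - 30909) = 33925*((943/17473 - 2967/10058650) - 30909) = 33925*(9433464559/175754791450 - 30909) = 33925*(-5432395415463491/175754791450) = -7371760578783957287/7030191658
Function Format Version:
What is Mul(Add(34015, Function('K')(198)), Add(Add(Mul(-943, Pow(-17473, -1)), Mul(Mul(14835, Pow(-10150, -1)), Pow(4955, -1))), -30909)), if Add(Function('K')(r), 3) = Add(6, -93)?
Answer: Rational(-7371760578783957287, 7030191658) ≈ -1.0486e+9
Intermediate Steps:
Function('K')(r) = -90 (Function('K')(r) = Add(-3, Add(6, -93)) = Add(-3, -87) = -90)
Mul(Add(34015, Function('K')(198)), Add(Add(Mul(-943, Pow(-17473, -1)), Mul(Mul(14835, Pow(-10150, -1)), Pow(4955, -1))), -30909)) = Mul(Add(34015, -90), Add(Add(Mul(-943, Pow(-17473, -1)), Mul(Mul(14835, Pow(-10150, -1)), Pow(4955, -1))), -30909)) = Mul(33925, Add(Add(Mul(-943, Rational(-1, 17473)), Mul(Mul(14835, Rational(-1, 10150)), Rational(1, 4955))), -30909)) = Mul(33925, Add(Add(Rational(943, 17473), Mul(Rational(-2967, 2030), Rational(1, 4955))), -30909)) = Mul(33925, Add(Add(Rational(943, 17473), Rational(-2967, 10058650)), -30909)) = Mul(33925, Add(Rational(9433464559, 175754791450), -30909)) = Mul(33925, Rational(-5432395415463491, 175754791450)) = Rational(-7371760578783957287, 7030191658)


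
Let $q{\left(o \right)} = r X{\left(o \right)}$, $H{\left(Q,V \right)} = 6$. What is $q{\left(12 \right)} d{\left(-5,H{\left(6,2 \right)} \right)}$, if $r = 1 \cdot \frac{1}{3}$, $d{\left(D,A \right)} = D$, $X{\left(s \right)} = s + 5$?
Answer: $- \frac{85}{3} \approx -28.333$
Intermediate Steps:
$X{\left(s \right)} = 5 + s$
$r = \frac{1}{3}$ ($r = 1 \cdot \frac{1}{3} = \frac{1}{3} \approx 0.33333$)
$q{\left(o \right)} = \frac{5}{3} + \frac{o}{3}$ ($q{\left(o \right)} = \frac{5 + o}{3} = \frac{5}{3} + \frac{o}{3}$)
$q{\left(12 \right)} d{\left(-5,H{\left(6,2 \right)} \right)} = \left(\frac{5}{3} + \frac{1}{3} \cdot 12\right) \left(-5\right) = \left(\frac{5}{3} + 4\right) \left(-5\right) = \frac{17}{3} \left(-5\right) = - \frac{85}{3}$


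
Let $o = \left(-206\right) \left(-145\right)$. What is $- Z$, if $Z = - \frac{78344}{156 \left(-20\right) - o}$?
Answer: $- \frac{39172}{16495} \approx -2.3748$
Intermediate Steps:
$o = 29870$
$Z = \frac{39172}{16495}$ ($Z = - \frac{78344}{156 \left(-20\right) - 29870} = - \frac{78344}{-3120 - 29870} = - \frac{78344}{-32990} = \left(-78344\right) \left(- \frac{1}{32990}\right) = \frac{39172}{16495} \approx 2.3748$)
$- Z = \left(-1\right) \frac{39172}{16495} = - \frac{39172}{16495}$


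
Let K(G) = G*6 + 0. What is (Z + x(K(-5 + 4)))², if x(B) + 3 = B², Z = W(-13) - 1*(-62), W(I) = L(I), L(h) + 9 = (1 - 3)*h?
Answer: 12544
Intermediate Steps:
L(h) = -9 - 2*h (L(h) = -9 + (1 - 3)*h = -9 - 2*h)
K(G) = 6*G (K(G) = 6*G + 0 = 6*G)
W(I) = -9 - 2*I
Z = 79 (Z = (-9 - 2*(-13)) - 1*(-62) = (-9 + 26) + 62 = 17 + 62 = 79)
x(B) = -3 + B²
(Z + x(K(-5 + 4)))² = (79 + (-3 + (6*(-5 + 4))²))² = (79 + (-3 + (6*(-1))²))² = (79 + (-3 + (-6)²))² = (79 + (-3 + 36))² = (79 + 33)² = 112² = 12544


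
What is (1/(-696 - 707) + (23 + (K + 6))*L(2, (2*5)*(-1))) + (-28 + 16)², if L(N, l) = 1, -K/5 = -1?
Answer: 249733/1403 ≈ 178.00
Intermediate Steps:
K = 5 (K = -5*(-1) = 5)
(1/(-696 - 707) + (23 + (K + 6))*L(2, (2*5)*(-1))) + (-28 + 16)² = (1/(-696 - 707) + (23 + (5 + 6))*1) + (-28 + 16)² = (1/(-1403) + (23 + 11)*1) + (-12)² = (-1/1403 + 34*1) + 144 = (-1/1403 + 34) + 144 = 47701/1403 + 144 = 249733/1403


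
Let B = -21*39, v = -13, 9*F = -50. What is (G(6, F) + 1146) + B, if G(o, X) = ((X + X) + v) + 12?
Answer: 2834/9 ≈ 314.89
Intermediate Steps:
F = -50/9 (F = (1/9)*(-50) = -50/9 ≈ -5.5556)
G(o, X) = -1 + 2*X (G(o, X) = ((X + X) - 13) + 12 = (2*X - 13) + 12 = (-13 + 2*X) + 12 = -1 + 2*X)
B = -819
(G(6, F) + 1146) + B = ((-1 + 2*(-50/9)) + 1146) - 819 = ((-1 - 100/9) + 1146) - 819 = (-109/9 + 1146) - 819 = 10205/9 - 819 = 2834/9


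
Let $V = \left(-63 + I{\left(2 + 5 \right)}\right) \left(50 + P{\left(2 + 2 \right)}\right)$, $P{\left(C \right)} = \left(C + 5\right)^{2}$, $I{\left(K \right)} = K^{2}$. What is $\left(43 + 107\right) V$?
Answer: $-275100$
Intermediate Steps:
$P{\left(C \right)} = \left(5 + C\right)^{2}$
$V = -1834$ ($V = \left(-63 + \left(2 + 5\right)^{2}\right) \left(50 + \left(5 + \left(2 + 2\right)\right)^{2}\right) = \left(-63 + 7^{2}\right) \left(50 + \left(5 + 4\right)^{2}\right) = \left(-63 + 49\right) \left(50 + 9^{2}\right) = - 14 \left(50 + 81\right) = \left(-14\right) 131 = -1834$)
$\left(43 + 107\right) V = \left(43 + 107\right) \left(-1834\right) = 150 \left(-1834\right) = -275100$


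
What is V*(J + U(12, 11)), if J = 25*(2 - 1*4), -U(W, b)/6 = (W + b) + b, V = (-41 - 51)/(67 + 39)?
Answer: 11684/53 ≈ 220.45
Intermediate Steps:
V = -46/53 (V = -92/106 = -92*1/106 = -46/53 ≈ -0.86792)
U(W, b) = -12*b - 6*W (U(W, b) = -6*((W + b) + b) = -6*(W + 2*b) = -12*b - 6*W)
J = -50 (J = 25*(2 - 4) = 25*(-2) = -50)
V*(J + U(12, 11)) = -46*(-50 + (-12*11 - 6*12))/53 = -46*(-50 + (-132 - 72))/53 = -46*(-50 - 204)/53 = -46/53*(-254) = 11684/53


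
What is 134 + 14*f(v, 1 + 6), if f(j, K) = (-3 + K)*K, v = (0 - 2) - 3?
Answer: 526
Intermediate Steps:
v = -5 (v = -2 - 3 = -5)
f(j, K) = K*(-3 + K)
134 + 14*f(v, 1 + 6) = 134 + 14*((1 + 6)*(-3 + (1 + 6))) = 134 + 14*(7*(-3 + 7)) = 134 + 14*(7*4) = 134 + 14*28 = 134 + 392 = 526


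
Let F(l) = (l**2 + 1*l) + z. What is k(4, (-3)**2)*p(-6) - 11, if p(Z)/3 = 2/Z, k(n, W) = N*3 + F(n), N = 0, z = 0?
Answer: -31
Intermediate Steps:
F(l) = l + l**2 (F(l) = (l**2 + 1*l) + 0 = (l**2 + l) + 0 = (l + l**2) + 0 = l + l**2)
k(n, W) = n*(1 + n) (k(n, W) = 0*3 + n*(1 + n) = 0 + n*(1 + n) = n*(1 + n))
p(Z) = 6/Z (p(Z) = 3*(2/Z) = 6/Z)
k(4, (-3)**2)*p(-6) - 11 = (4*(1 + 4))*(6/(-6)) - 11 = (4*5)*(6*(-1/6)) - 11 = 20*(-1) - 11 = -20 - 11 = -31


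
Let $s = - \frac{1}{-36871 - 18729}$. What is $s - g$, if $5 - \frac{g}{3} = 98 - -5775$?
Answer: $\frac{978782401}{55600} \approx 17604.0$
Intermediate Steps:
$g = -17604$ ($g = 15 - 3 \left(98 - -5775\right) = 15 - 3 \left(98 + 5775\right) = 15 - 17619 = -17604$)
$s = \frac{1}{55600}$ ($s = - \frac{1}{-55600} = \left(-1\right) \left(- \frac{1}{55600}\right) = \frac{1}{55600} \approx 1.7986 \cdot 10^{-5}$)
$s - g = \frac{1}{55600} - -17604 = \frac{1}{55600} + 17604 = \frac{978782401}{55600}$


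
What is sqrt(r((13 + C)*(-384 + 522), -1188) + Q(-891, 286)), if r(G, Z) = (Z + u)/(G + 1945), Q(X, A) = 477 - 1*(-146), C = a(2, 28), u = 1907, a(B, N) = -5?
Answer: sqrt(5793850054)/3049 ≈ 24.965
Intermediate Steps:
C = -5
Q(X, A) = 623 (Q(X, A) = 477 + 146 = 623)
r(G, Z) = (1907 + Z)/(1945 + G) (r(G, Z) = (Z + 1907)/(G + 1945) = (1907 + Z)/(1945 + G))
sqrt(r((13 + C)*(-384 + 522), -1188) + Q(-891, 286)) = sqrt((1907 - 1188)/(1945 + (13 - 5)*(-384 + 522)) + 623) = sqrt(719/(1945 + 8*138) + 623) = sqrt(719/(1945 + 1104) + 623) = sqrt(719/3049 + 623) = sqrt(1900246/3049) = sqrt(5793850054)/3049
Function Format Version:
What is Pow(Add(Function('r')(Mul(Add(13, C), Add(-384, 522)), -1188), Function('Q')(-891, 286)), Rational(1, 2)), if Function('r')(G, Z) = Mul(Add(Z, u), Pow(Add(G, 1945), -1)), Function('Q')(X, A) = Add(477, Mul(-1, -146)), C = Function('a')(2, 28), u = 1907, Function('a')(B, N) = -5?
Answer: Mul(Rational(1, 3049), Pow(5793850054, Rational(1, 2))) ≈ 24.965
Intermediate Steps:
C = -5
Function('Q')(X, A) = 623 (Function('Q')(X, A) = Add(477, 146) = 623)
Function('r')(G, Z) = Mul(Pow(Add(1945, G), -1), Add(1907, Z)) (Function('r')(G, Z) = Mul(Add(Z, 1907), Pow(Add(G, 1945), -1)) = Mul(Add(1907, Z), Pow(Add(1945, G), -1)) = Mul(Pow(Add(1945, G), -1), Add(1907, Z)))
Pow(Add(Function('r')(Mul(Add(13, C), Add(-384, 522)), -1188), Function('Q')(-891, 286)), Rational(1, 2)) = Pow(Add(Mul(Pow(Add(1945, Mul(Add(13, -5), Add(-384, 522))), -1), Add(1907, -1188)), 623), Rational(1, 2)) = Pow(Add(Mul(Pow(Add(1945, Mul(8, 138)), -1), 719), 623), Rational(1, 2)) = Pow(Add(Mul(Pow(Add(1945, 1104), -1), 719), 623), Rational(1, 2)) = Pow(Add(Mul(Pow(3049, -1), 719), 623), Rational(1, 2)) = Pow(Add(Mul(Rational(1, 3049), 719), 623), Rational(1, 2)) = Pow(Add(Rational(719, 3049), 623), Rational(1, 2)) = Pow(Rational(1900246, 3049), Rational(1, 2)) = Mul(Rational(1, 3049), Pow(5793850054, Rational(1, 2)))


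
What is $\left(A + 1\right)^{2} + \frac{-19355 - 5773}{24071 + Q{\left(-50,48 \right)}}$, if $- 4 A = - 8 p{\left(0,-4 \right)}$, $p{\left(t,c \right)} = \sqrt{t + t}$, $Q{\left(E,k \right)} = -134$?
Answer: $- \frac{397}{7979} \approx -0.049756$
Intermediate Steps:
$p{\left(t,c \right)} = \sqrt{2} \sqrt{t}$ ($p{\left(t,c \right)} = \sqrt{2 t} = \sqrt{2} \sqrt{t}$)
$A = 0$ ($A = - \frac{\left(-8\right) \sqrt{2} \sqrt{0}}{4} = - \frac{\left(-8\right) \sqrt{2} \cdot 0}{4} = - \frac{\left(-8\right) 0}{4} = \left(- \frac{1}{4}\right) 0 = 0$)
$\left(A + 1\right)^{2} + \frac{-19355 - 5773}{24071 + Q{\left(-50,48 \right)}} = \left(0 + 1\right)^{2} + \frac{-19355 - 5773}{24071 - 134} = 1^{2} - \frac{25128}{23937} = 1 - \frac{8376}{7979} = - \frac{397}{7979}$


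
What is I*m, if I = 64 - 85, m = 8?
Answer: -168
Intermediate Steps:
I = -21
I*m = -21*8 = -168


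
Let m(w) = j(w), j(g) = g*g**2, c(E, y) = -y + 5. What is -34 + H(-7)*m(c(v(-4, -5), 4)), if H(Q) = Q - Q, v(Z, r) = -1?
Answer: -34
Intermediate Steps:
c(E, y) = 5 - y
H(Q) = 0
j(g) = g**3
m(w) = w**3
-34 + H(-7)*m(c(v(-4, -5), 4)) = -34 + 0*(5 - 1*4)**3 = -34 + 0*(5 - 4)**3 = -34 + 0*1**3 = -34 + 0*1 = -34 + 0 = -34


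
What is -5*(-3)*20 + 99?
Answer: 399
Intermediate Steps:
-5*(-3)*20 + 99 = 15*20 + 99 = 300 + 99 = 399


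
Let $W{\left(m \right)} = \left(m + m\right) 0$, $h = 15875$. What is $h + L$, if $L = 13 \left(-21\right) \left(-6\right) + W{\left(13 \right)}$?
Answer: $17513$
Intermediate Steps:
$W{\left(m \right)} = 0$ ($W{\left(m \right)} = 2 m 0 = 0$)
$L = 1638$ ($L = 13 \left(-21\right) \left(-6\right) + 0 = \left(-273\right) \left(-6\right) + 0 = 1638 + 0 = 1638$)
$h + L = 15875 + 1638 = 17513$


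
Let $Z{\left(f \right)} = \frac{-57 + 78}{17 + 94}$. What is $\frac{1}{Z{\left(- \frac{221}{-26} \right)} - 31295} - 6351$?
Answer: $- \frac{7353873745}{1157908} \approx -6351.0$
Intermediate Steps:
$Z{\left(f \right)} = \frac{7}{37}$ ($Z{\left(f \right)} = \frac{21}{111} = 21 \cdot \frac{1}{111} = \frac{7}{37}$)
$\frac{1}{Z{\left(- \frac{221}{-26} \right)} - 31295} - 6351 = \frac{1}{\frac{7}{37} - 31295} - 6351 = \frac{1}{- \frac{1157908}{37}} - 6351 = - \frac{37}{1157908} - 6351 = - \frac{7353873745}{1157908}$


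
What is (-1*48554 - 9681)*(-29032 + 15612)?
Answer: 781513700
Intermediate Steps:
(-1*48554 - 9681)*(-29032 + 15612) = (-48554 - 9681)*(-13420) = -58235*(-13420) = 781513700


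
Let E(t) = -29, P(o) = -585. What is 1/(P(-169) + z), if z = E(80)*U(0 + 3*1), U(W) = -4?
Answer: -1/469 ≈ -0.0021322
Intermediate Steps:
z = 116 (z = -29*(-4) = 116)
1/(P(-169) + z) = 1/(-585 + 116) = 1/(-469) = -1/469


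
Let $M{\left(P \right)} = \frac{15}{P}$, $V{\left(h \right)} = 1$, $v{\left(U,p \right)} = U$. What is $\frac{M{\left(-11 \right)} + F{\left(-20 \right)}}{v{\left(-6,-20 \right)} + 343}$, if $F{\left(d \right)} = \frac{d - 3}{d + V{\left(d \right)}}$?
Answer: $- \frac{32}{70433} \approx -0.00045433$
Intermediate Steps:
$F{\left(d \right)} = \frac{-3 + d}{1 + d}$ ($F{\left(d \right)} = \frac{d - 3}{d + 1} = \frac{-3 + d}{1 + d}$)
$\frac{M{\left(-11 \right)} + F{\left(-20 \right)}}{v{\left(-6,-20 \right)} + 343} = \frac{\frac{15}{-11} + \frac{-3 - 20}{1 - 20}}{-6 + 343} = \frac{15 \left(- \frac{1}{11}\right) + \frac{1}{-19} \left(-23\right)}{337} = \left(- \frac{15}{11} - - \frac{23}{19}\right) \frac{1}{337} = \left(- \frac{15}{11} + \frac{23}{19}\right) \frac{1}{337} = \left(- \frac{32}{209}\right) \frac{1}{337} = - \frac{32}{70433}$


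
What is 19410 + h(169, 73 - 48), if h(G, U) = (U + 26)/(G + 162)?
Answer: 6424761/331 ≈ 19410.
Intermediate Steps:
h(G, U) = (26 + U)/(162 + G)
19410 + h(169, 73 - 48) = 19410 + (26 + (73 - 48))/(162 + 169) = 19410 + (26 + 25)/331 = 19410 + (1/331)*51 = 19410 + 51/331 = 6424761/331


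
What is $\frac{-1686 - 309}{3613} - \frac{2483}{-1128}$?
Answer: $\frac{6720719}{4075464} \approx 1.6491$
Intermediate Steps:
$\frac{-1686 - 309}{3613} - \frac{2483}{-1128} = \left(-1995\right) \frac{1}{3613} - - \frac{2483}{1128} = - \frac{1995}{3613} + \frac{2483}{1128} = \frac{6720719}{4075464}$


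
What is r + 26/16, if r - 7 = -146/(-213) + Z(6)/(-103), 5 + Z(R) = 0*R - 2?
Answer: 1646023/175512 ≈ 9.3784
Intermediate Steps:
Z(R) = -7 (Z(R) = -5 + (0*R - 2) = -5 + (0 - 2) = -5 - 2 = -7)
r = 170102/21939 (r = 7 + (-146/(-213) - 7/(-103)) = 7 + (-146*(-1/213) - 7*(-1/103)) = 7 + (146/213 + 7/103) = 7 + 16529/21939 = 170102/21939 ≈ 7.7534)
r + 26/16 = 170102/21939 + 26/16 = 170102/21939 + (1/16)*26 = 170102/21939 + 13/8 = 1646023/175512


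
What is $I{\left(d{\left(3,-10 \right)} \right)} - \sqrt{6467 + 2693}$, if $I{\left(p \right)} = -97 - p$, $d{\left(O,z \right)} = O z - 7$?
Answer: $-60 - 2 \sqrt{2290} \approx -155.71$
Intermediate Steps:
$d{\left(O,z \right)} = -7 + O z$
$I{\left(d{\left(3,-10 \right)} \right)} - \sqrt{6467 + 2693} = \left(-97 - \left(-7 + 3 \left(-10\right)\right)\right) - \sqrt{6467 + 2693} = \left(-97 - \left(-7 - 30\right)\right) - \sqrt{9160} = \left(-97 - -37\right) - 2 \sqrt{2290} = \left(-97 + 37\right) - 2 \sqrt{2290} = -60 - 2 \sqrt{2290}$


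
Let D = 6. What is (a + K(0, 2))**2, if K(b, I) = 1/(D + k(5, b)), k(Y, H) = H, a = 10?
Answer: 3721/36 ≈ 103.36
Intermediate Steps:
K(b, I) = 1/(6 + b)
(a + K(0, 2))**2 = (10 + 1/(6 + 0))**2 = (10 + 1/6)**2 = (61/6)**2 = 3721/36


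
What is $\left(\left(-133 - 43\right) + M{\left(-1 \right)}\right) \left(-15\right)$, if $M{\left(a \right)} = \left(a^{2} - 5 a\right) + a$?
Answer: $2565$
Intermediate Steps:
$M{\left(a \right)} = a^{2} - 4 a$
$\left(\left(-133 - 43\right) + M{\left(-1 \right)}\right) \left(-15\right) = \left(\left(-133 - 43\right) - \left(-4 - 1\right)\right) \left(-15\right) = \left(-176 - -5\right) \left(-15\right) = \left(-176 + 5\right) \left(-15\right) = \left(-171\right) \left(-15\right) = 2565$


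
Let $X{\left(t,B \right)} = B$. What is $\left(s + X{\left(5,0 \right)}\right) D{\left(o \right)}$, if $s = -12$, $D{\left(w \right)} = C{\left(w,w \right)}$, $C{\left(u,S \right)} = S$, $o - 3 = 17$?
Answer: $-240$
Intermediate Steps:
$o = 20$ ($o = 3 + 17 = 20$)
$D{\left(w \right)} = w$
$\left(s + X{\left(5,0 \right)}\right) D{\left(o \right)} = \left(-12 + 0\right) 20 = \left(-12\right) 20 = -240$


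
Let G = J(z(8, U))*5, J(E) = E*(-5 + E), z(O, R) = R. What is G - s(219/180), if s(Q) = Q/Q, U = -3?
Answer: 119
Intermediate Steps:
s(Q) = 1
G = 120 (G = -3*(-5 - 3)*5 = -3*(-8)*5 = 24*5 = 120)
G - s(219/180) = 120 - 1*1 = 120 - 1 = 119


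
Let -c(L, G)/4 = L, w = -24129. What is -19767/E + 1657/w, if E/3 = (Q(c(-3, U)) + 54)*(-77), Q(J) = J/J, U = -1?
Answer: 1973618/1327095 ≈ 1.4872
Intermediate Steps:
c(L, G) = -4*L
Q(J) = 1
E = -12705 (E = 3*((1 + 54)*(-77)) = 3*(55*(-77)) = 3*(-4235) = -12705)
-19767/E + 1657/w = -19767/(-12705) + 1657/(-24129) = -19767*(-1/12705) + 1657*(-1/24129) = 599/385 - 1657/24129 = 1973618/1327095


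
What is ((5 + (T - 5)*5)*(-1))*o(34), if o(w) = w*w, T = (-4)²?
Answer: -69360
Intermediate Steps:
T = 16
o(w) = w²
((5 + (T - 5)*5)*(-1))*o(34) = ((5 + (16 - 5)*5)*(-1))*34² = ((5 + 11*5)*(-1))*1156 = ((5 + 55)*(-1))*1156 = (60*(-1))*1156 = -60*1156 = -69360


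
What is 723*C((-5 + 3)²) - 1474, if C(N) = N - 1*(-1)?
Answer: 2141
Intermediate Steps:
C(N) = 1 + N (C(N) = N + 1 = 1 + N)
723*C((-5 + 3)²) - 1474 = 723*(1 + (-5 + 3)²) - 1474 = 723*(1 + (-2)²) - 1474 = 723*(1 + 4) - 1474 = 723*5 - 1474 = 3615 - 1474 = 2141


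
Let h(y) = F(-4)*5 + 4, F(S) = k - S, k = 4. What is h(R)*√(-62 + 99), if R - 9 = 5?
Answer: 44*√37 ≈ 267.64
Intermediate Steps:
F(S) = 4 - S
R = 14 (R = 9 + 5 = 14)
h(y) = 44 (h(y) = (4 - 1*(-4))*5 + 4 = (4 + 4)*5 + 4 = 8*5 + 4 = 40 + 4 = 44)
h(R)*√(-62 + 99) = 44*√(-62 + 99) = 44*√37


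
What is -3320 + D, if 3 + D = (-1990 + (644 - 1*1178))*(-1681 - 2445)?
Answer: 10410701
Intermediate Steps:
D = 10414021 (D = -3 + (-1990 + (644 - 1*1178))*(-1681 - 2445) = -3 + (-1990 + (644 - 1178))*(-4126) = -3 + (-1990 - 534)*(-4126) = -3 - 2524*(-4126) = -3 + 10414024 = 10414021)
-3320 + D = -3320 + 10414021 = 10410701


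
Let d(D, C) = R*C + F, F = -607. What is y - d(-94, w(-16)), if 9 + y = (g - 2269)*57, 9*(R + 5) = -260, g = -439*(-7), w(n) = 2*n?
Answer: 408074/9 ≈ 45342.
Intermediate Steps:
g = 3073
R = -305/9 (R = -5 + (⅑)*(-260) = -5 - 260/9 = -305/9 ≈ -33.889)
d(D, C) = -607 - 305*C/9 (d(D, C) = -305*C/9 - 607 = -607 - 305*C/9)
y = 45819 (y = -9 + (3073 - 2269)*57 = -9 + 804*57 = -9 + 45828 = 45819)
y - d(-94, w(-16)) = 45819 - (-607 - 610*(-16)/9) = 45819 - (-607 - 305/9*(-32)) = 45819 - (-607 + 9760/9) = 45819 - 1*4297/9 = 45819 - 4297/9 = 408074/9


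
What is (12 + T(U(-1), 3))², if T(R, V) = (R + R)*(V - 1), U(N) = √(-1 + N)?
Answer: 112 + 96*I*√2 ≈ 112.0 + 135.76*I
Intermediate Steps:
T(R, V) = 2*R*(-1 + V) (T(R, V) = (2*R)*(-1 + V) = 2*R*(-1 + V))
(12 + T(U(-1), 3))² = (12 + 2*√(-1 - 1)*(-1 + 3))² = (12 + 2*√(-2)*2)² = (12 + 2*(I*√2)*2)² = (12 + 4*I*√2)²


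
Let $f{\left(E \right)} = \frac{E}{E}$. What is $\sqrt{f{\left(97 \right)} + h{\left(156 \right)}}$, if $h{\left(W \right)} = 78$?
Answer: $\sqrt{79} \approx 8.8882$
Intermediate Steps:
$f{\left(E \right)} = 1$
$\sqrt{f{\left(97 \right)} + h{\left(156 \right)}} = \sqrt{1 + 78} = \sqrt{79}$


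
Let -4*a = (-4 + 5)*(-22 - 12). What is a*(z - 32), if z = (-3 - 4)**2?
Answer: 289/2 ≈ 144.50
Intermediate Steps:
z = 49 (z = (-7)**2 = 49)
a = 17/2 (a = -(-4 + 5)*(-22 - 12)/4 = -(-34)/4 = -1/4*(-34) = 17/2 ≈ 8.5000)
a*(z - 32) = 17*(49 - 32)/2 = (17/2)*17 = 289/2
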